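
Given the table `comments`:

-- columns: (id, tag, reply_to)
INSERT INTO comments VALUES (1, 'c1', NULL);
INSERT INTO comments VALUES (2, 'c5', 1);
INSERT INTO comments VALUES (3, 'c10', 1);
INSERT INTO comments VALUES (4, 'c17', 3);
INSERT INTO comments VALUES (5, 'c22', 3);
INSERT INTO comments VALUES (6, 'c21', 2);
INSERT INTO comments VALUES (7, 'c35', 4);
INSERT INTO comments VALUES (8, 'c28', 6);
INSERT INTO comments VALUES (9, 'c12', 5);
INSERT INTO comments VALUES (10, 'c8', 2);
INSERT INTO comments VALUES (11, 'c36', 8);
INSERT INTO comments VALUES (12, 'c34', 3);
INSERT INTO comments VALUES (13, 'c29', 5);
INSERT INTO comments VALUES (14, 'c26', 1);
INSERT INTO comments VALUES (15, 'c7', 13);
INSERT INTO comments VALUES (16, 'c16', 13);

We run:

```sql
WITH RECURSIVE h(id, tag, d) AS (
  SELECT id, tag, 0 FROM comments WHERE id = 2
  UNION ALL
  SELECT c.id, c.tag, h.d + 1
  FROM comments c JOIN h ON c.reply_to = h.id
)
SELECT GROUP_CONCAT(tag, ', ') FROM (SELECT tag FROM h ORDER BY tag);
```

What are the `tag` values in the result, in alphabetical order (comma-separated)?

c21, c28, c36, c5, c8

Base: id=2 (c5) at d 0.
Iteration 1: rows with reply_to in {2} -> c21 (id 6, d 1), c8 (id 10, d 1).
Iteration 2: rows with reply_to in {6,10} -> c28 (id 8, d 2).
Iteration 3: rows with reply_to in {8} -> c36 (id 11, d 3).
Iteration 4: no rows with reply_to in {11}; recursion stops.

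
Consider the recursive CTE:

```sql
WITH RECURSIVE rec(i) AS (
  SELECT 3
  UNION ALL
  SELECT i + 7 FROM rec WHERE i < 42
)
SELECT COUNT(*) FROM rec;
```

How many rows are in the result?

7

Base: i=3.
Iteration 1: 3 < 42 holds -> i = 3 + 7 = 10.
Iteration 2: 10 < 42 holds -> i = 10 + 7 = 17.
Iteration 3: 17 < 42 holds -> i = 17 + 7 = 24.
Iteration 4: 24 < 42 holds -> i = 24 + 7 = 31.
Iteration 5: 31 < 42 holds -> i = 31 + 7 = 38.
Iteration 6: 38 < 42 holds -> i = 38 + 7 = 45.
Iteration 7: 45 < 42 fails; recursion stops.
Total rows emitted: 7.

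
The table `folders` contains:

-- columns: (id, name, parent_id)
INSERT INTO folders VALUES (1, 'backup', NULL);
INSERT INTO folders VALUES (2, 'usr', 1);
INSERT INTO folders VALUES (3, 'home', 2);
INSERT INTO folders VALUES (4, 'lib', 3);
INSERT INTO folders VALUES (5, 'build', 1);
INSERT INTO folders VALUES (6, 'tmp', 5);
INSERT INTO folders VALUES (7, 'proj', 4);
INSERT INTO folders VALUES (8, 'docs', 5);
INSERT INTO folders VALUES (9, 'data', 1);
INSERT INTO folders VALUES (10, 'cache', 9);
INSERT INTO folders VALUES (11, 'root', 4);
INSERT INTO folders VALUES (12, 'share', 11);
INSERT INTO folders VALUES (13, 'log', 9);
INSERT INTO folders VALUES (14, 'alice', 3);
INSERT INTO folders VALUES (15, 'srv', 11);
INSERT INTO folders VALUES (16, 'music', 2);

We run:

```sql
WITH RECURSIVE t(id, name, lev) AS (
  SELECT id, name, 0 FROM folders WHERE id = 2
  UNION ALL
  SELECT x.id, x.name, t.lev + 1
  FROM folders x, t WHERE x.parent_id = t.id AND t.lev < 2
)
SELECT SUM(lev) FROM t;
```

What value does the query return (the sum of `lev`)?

6

Base: id=2 (usr) at lev 0.
Iteration 1: rows with parent_id in {2} -> home (id 3, lev 1), music (id 16, lev 1).
Iteration 2: rows with parent_id in {3,16} -> lib (id 4, lev 2), alice (id 14, lev 2).
Iteration 3: lev < 2 fails for all current rows; recursion stops.
SUM(lev) = 0 + 1 + 1 + 2 + 2 = 6.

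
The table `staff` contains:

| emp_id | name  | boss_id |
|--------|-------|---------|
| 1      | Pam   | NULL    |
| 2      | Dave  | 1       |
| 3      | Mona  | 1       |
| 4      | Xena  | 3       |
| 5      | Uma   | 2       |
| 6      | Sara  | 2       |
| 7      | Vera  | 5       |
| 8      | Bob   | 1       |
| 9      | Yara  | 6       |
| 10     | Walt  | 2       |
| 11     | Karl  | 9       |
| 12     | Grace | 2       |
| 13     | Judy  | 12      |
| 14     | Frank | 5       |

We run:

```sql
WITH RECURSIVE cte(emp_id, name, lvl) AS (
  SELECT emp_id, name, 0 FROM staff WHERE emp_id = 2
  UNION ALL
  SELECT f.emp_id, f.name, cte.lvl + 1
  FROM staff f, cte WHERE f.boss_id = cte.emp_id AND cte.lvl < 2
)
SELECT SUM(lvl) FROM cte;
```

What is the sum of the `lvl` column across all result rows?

12

Base: emp_id=2 (Dave) at lvl 0.
Iteration 1: rows with boss_id in {2} -> Uma (id 5, lvl 1), Sara (id 6, lvl 1), Walt (id 10, lvl 1), Grace (id 12, lvl 1).
Iteration 2: rows with boss_id in {5,6,10,12} -> Vera (id 7, lvl 2), Yara (id 9, lvl 2), Judy (id 13, lvl 2), Frank (id 14, lvl 2).
Iteration 3: lvl < 2 fails for all current rows; recursion stops.
SUM(lvl) = 0 + 1 + 1 + 1 + 1 + 2 + 2 + 2 + 2 = 12.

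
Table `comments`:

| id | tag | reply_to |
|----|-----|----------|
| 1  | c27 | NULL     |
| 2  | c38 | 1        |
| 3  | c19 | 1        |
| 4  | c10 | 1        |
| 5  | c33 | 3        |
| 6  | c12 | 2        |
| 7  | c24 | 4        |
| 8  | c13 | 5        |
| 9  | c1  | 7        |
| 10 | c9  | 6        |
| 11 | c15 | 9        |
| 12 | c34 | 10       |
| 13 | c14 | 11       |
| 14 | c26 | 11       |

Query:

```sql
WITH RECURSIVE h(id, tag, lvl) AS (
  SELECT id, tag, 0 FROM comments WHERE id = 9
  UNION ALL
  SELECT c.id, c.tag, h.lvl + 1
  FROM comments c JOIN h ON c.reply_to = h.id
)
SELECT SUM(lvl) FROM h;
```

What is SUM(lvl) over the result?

5

Base: id=9 (c1) at lvl 0.
Iteration 1: rows with reply_to in {9} -> c15 (id 11, lvl 1).
Iteration 2: rows with reply_to in {11} -> c14 (id 13, lvl 2), c26 (id 14, lvl 2).
Iteration 3: no rows with reply_to in {13,14}; recursion stops.
SUM(lvl) = 0 + 1 + 2 + 2 = 5.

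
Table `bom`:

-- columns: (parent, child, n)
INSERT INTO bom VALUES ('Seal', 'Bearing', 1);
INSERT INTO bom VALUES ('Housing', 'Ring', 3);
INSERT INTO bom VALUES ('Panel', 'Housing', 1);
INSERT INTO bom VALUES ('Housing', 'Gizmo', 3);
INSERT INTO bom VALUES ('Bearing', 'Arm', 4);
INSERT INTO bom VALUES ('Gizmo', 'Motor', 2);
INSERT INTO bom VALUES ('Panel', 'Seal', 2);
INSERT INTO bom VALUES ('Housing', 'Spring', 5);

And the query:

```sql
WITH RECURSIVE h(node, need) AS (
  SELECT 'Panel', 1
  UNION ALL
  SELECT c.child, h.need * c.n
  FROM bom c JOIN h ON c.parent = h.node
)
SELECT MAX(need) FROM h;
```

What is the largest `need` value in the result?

Base: (Panel, need=1).
Iteration 1: components of {Panel} -> Housing = 1*1 = 1, Seal = 1*2 = 2.
Iteration 2: components of {Housing,Seal} -> Bearing = 2*1 = 2, Gizmo = 1*3 = 3, Ring = 1*3 = 3, Spring = 1*5 = 5.
Iteration 3: components of {Bearing,Gizmo,Ring,Spring} -> Arm = 2*4 = 8, Motor = 3*2 = 6.
Iteration 4: no further components; recursion stops.
need values: 1, 2, 1, 2, 5, 3, 3, 8, 6; the maximum is 8.

8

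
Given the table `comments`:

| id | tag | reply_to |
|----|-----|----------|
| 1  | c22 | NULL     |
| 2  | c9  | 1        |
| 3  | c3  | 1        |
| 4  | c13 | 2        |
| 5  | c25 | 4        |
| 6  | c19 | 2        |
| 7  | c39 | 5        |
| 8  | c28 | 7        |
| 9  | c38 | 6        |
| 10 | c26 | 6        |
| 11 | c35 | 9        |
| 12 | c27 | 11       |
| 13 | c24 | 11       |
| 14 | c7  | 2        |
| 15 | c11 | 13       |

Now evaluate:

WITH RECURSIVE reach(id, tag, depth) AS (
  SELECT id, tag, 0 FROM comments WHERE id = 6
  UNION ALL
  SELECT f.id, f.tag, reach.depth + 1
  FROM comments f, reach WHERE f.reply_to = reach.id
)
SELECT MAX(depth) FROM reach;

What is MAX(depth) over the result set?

Base: id=6 (c19) at depth 0.
Iteration 1: rows with reply_to in {6} -> c38 (id 9, depth 1), c26 (id 10, depth 1).
Iteration 2: rows with reply_to in {9,10} -> c35 (id 11, depth 2).
Iteration 3: rows with reply_to in {11} -> c27 (id 12, depth 3), c24 (id 13, depth 3).
Iteration 4: rows with reply_to in {12,13} -> c11 (id 15, depth 4).
Iteration 5: no rows with reply_to in {15}; recursion stops.
depth values: 0, 1, 1, 2, 3, 3, 4; the maximum is 4.

4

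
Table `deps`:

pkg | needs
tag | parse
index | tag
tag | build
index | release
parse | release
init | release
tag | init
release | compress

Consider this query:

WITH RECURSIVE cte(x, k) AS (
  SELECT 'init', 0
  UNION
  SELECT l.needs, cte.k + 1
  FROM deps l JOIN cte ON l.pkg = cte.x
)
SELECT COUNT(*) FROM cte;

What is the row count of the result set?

Base: (init, k=0).
Iteration 1: edges from {init} -> (release, k=1).
Iteration 2: edges from {release} -> (compress, k=2).
Iteration 3: no outgoing edges from {compress}; recursion stops.
Total rows emitted: 3.

3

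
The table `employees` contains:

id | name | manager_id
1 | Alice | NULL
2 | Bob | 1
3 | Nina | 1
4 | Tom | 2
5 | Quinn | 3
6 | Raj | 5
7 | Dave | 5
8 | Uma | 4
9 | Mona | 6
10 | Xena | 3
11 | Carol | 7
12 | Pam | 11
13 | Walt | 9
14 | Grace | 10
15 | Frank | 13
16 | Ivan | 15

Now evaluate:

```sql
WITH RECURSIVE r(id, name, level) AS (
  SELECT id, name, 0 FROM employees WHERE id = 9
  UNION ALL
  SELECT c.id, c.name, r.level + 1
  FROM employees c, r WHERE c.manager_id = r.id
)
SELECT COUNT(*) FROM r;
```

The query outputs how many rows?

Base: id=9 (Mona) at level 0.
Iteration 1: rows with manager_id in {9} -> Walt (id 13, level 1).
Iteration 2: rows with manager_id in {13} -> Frank (id 15, level 2).
Iteration 3: rows with manager_id in {15} -> Ivan (id 16, level 3).
Iteration 4: no rows with manager_id in {16}; recursion stops.
Total rows emitted: 4.

4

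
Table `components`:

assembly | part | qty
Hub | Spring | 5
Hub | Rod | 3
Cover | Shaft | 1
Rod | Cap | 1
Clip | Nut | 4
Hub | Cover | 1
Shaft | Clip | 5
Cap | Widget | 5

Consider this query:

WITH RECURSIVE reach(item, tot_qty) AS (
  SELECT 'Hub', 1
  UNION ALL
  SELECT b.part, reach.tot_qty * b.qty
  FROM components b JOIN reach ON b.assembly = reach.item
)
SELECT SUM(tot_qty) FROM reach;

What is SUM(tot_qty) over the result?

Base: (Hub, tot_qty=1).
Iteration 1: components of {Hub} -> Cover = 1*1 = 1, Rod = 1*3 = 3, Spring = 1*5 = 5.
Iteration 2: components of {Cover,Rod,Spring} -> Cap = 3*1 = 3, Shaft = 1*1 = 1.
Iteration 3: components of {Cap,Shaft} -> Clip = 1*5 = 5, Widget = 3*5 = 15.
Iteration 4: components of {Clip,Widget} -> Nut = 5*4 = 20.
Iteration 5: no further components; recursion stops.
SUM(tot_qty) = 1 + 3 + 5 + 1 + 3 + 1 + 15 + 5 + 20 = 54.

54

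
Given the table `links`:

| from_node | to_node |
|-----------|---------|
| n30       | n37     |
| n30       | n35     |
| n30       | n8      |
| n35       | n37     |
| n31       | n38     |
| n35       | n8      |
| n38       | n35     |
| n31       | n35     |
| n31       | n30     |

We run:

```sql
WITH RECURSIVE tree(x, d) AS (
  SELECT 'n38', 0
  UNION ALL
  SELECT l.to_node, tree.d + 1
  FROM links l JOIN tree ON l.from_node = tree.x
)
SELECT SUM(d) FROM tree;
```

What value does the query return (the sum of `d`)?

Base: (n38, d=0).
Iteration 1: edges from {n38} -> (n35, d=1).
Iteration 2: edges from {n35} -> (n37, d=2), (n8, d=2).
Iteration 3: no outgoing edges from {n37,n8}; recursion stops.
SUM(d) = 0 + 1 + 2 + 2 = 5.

5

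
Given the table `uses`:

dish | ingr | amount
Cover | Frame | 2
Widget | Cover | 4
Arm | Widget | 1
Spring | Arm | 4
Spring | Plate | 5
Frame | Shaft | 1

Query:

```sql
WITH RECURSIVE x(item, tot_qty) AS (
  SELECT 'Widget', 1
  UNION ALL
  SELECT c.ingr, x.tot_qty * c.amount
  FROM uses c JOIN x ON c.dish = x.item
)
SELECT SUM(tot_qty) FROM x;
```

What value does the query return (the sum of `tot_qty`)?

21

Base: (Widget, tot_qty=1).
Iteration 1: components of {Widget} -> Cover = 1*4 = 4.
Iteration 2: components of {Cover} -> Frame = 4*2 = 8.
Iteration 3: components of {Frame} -> Shaft = 8*1 = 8.
Iteration 4: no further components; recursion stops.
SUM(tot_qty) = 1 + 4 + 8 + 8 = 21.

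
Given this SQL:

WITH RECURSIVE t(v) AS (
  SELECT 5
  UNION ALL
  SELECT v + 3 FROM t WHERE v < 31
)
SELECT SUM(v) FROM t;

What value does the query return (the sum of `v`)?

185

Base: v=5.
Iteration 1: 5 < 31 holds -> v = 5 + 3 = 8.
Iteration 2: 8 < 31 holds -> v = 8 + 3 = 11.
Iteration 3: 11 < 31 holds -> v = 11 + 3 = 14.
Iteration 4: 14 < 31 holds -> v = 14 + 3 = 17.
Iteration 5: 17 < 31 holds -> v = 17 + 3 = 20.
Iteration 6: 20 < 31 holds -> v = 20 + 3 = 23.
Iteration 7: 23 < 31 holds -> v = 23 + 3 = 26.
Iteration 8: 26 < 31 holds -> v = 26 + 3 = 29.
Iteration 9: 29 < 31 holds -> v = 29 + 3 = 32.
Iteration 10: 32 < 31 fails; recursion stops.
SUM(v) = 5 + 8 + 11 + 14 + 17 + 20 + 23 + 26 + 29 + 32 = 185.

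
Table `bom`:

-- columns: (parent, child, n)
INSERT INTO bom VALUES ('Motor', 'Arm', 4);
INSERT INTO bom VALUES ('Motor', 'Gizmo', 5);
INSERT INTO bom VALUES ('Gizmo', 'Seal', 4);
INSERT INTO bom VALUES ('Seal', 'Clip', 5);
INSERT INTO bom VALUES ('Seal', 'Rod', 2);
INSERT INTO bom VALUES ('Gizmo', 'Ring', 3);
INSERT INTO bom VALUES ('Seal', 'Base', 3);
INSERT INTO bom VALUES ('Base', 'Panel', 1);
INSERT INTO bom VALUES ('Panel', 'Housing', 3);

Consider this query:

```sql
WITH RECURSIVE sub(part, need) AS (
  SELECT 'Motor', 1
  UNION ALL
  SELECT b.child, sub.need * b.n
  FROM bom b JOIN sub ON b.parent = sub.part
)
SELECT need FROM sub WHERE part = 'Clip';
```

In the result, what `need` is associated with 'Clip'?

Base: (Motor, need=1).
Iteration 1: components of {Motor} -> Arm = 1*4 = 4, Gizmo = 1*5 = 5.
Iteration 2: components of {Arm,Gizmo} -> Ring = 5*3 = 15, Seal = 5*4 = 20.
Iteration 3: components of {Ring,Seal} -> Base = 20*3 = 60, Clip = 20*5 = 100, Rod = 20*2 = 40.
Iteration 4: components of {Base,Clip,Rod} -> Panel = 60*1 = 60.
Iteration 5: components of {Panel} -> Housing = 60*3 = 180.
Iteration 6: no further components; recursion stops.

100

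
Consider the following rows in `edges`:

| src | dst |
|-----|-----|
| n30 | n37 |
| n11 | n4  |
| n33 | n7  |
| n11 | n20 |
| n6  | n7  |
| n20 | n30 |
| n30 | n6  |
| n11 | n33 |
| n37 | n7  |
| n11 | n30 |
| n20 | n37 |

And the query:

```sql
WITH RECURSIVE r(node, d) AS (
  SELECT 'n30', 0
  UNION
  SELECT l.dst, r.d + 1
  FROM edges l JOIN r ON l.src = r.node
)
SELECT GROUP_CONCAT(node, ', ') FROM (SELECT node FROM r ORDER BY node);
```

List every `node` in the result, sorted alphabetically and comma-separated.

n30, n37, n6, n7

Base: (n30, d=0).
Iteration 1: edges from {n30} -> (n37, d=1), (n6, d=1).
Iteration 2: edges from {n37,n6} -> (n7, d=2). [UNION drops 1 duplicate row(s)]
Iteration 3: no outgoing edges from {n7}; recursion stops.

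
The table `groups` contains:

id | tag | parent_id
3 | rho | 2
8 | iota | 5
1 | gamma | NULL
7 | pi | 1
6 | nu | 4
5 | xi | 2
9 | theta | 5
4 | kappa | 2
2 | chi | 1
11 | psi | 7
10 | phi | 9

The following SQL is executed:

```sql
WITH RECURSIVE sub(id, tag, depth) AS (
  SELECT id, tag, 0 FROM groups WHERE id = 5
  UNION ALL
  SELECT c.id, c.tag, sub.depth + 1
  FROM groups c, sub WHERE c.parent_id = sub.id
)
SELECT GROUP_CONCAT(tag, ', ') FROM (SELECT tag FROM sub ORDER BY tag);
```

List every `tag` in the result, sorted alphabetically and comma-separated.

iota, phi, theta, xi

Base: id=5 (xi) at depth 0.
Iteration 1: rows with parent_id in {5} -> iota (id 8, depth 1), theta (id 9, depth 1).
Iteration 2: rows with parent_id in {8,9} -> phi (id 10, depth 2).
Iteration 3: no rows with parent_id in {10}; recursion stops.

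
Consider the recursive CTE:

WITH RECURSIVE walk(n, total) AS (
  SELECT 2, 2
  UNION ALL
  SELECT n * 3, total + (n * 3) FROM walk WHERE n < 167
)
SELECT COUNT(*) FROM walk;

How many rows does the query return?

6

Base: n=2, total=2.
Iteration 1: 2 < 167 holds -> n = 2 * 3 = 6, total = 2 + 6 = 8.
Iteration 2: 6 < 167 holds -> n = 6 * 3 = 18, total = 8 + 18 = 26.
Iteration 3: 18 < 167 holds -> n = 18 * 3 = 54, total = 26 + 54 = 80.
Iteration 4: 54 < 167 holds -> n = 54 * 3 = 162, total = 80 + 162 = 242.
Iteration 5: 162 < 167 holds -> n = 162 * 3 = 486, total = 242 + 486 = 728.
Iteration 6: 486 < 167 fails; recursion stops.
Total rows emitted: 6.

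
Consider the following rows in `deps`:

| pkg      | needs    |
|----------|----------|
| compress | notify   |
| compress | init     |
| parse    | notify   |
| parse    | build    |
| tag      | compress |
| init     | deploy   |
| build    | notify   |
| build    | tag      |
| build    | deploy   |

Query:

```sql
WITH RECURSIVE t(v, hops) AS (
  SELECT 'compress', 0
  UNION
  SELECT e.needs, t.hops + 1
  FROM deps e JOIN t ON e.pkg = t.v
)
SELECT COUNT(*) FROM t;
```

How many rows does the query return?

Base: (compress, hops=0).
Iteration 1: edges from {compress} -> (init, hops=1), (notify, hops=1).
Iteration 2: edges from {init,notify} -> (deploy, hops=2).
Iteration 3: no outgoing edges from {deploy}; recursion stops.
Total rows emitted: 4.

4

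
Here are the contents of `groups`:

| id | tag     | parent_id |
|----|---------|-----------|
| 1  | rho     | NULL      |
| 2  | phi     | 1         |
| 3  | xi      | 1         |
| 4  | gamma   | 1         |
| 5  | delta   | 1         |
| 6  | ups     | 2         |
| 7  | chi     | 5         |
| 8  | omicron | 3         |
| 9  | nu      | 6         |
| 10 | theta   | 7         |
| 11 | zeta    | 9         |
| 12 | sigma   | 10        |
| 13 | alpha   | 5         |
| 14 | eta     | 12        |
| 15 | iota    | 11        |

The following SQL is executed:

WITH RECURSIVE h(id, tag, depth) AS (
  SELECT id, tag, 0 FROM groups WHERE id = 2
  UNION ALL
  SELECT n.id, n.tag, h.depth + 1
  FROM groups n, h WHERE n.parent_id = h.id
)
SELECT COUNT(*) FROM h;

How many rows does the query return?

Base: id=2 (phi) at depth 0.
Iteration 1: rows with parent_id in {2} -> ups (id 6, depth 1).
Iteration 2: rows with parent_id in {6} -> nu (id 9, depth 2).
Iteration 3: rows with parent_id in {9} -> zeta (id 11, depth 3).
Iteration 4: rows with parent_id in {11} -> iota (id 15, depth 4).
Iteration 5: no rows with parent_id in {15}; recursion stops.
Total rows emitted: 5.

5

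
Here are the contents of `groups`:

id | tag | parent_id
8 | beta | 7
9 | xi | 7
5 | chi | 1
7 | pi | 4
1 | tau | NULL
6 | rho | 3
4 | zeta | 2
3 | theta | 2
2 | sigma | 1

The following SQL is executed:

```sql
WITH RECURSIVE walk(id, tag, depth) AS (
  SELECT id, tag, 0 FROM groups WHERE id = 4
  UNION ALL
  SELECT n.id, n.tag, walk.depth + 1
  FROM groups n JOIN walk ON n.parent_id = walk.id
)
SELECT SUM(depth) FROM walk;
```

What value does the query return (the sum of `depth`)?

5

Base: id=4 (zeta) at depth 0.
Iteration 1: rows with parent_id in {4} -> pi (id 7, depth 1).
Iteration 2: rows with parent_id in {7} -> beta (id 8, depth 2), xi (id 9, depth 2).
Iteration 3: no rows with parent_id in {8,9}; recursion stops.
SUM(depth) = 0 + 1 + 2 + 2 = 5.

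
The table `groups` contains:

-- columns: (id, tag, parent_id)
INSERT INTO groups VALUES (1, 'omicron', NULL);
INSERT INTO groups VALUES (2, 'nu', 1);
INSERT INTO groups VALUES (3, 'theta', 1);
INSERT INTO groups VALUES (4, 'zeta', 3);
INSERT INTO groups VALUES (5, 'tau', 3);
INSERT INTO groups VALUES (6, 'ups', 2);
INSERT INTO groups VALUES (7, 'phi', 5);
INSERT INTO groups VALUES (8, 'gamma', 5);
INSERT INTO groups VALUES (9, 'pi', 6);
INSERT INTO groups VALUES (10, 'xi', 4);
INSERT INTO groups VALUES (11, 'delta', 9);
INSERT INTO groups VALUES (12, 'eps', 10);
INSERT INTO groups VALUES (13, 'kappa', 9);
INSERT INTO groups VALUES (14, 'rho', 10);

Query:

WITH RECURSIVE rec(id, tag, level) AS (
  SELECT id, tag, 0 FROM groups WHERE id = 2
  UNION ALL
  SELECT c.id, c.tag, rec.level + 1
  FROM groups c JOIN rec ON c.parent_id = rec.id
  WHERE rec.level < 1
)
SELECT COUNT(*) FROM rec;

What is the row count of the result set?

Base: id=2 (nu) at level 0.
Iteration 1: rows with parent_id in {2} -> ups (id 6, level 1).
Iteration 2: level < 1 fails for all current rows; recursion stops.
Total rows emitted: 2.

2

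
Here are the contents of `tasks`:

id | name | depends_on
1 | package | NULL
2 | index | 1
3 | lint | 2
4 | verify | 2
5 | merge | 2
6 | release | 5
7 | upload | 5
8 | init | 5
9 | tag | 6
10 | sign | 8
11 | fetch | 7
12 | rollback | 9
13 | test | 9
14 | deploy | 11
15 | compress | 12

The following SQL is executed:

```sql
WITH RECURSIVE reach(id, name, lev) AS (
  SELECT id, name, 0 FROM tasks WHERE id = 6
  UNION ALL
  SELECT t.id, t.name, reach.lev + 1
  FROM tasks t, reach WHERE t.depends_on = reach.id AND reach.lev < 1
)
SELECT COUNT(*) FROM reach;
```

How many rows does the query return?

Base: id=6 (release) at lev 0.
Iteration 1: rows with depends_on in {6} -> tag (id 9, lev 1).
Iteration 2: lev < 1 fails for all current rows; recursion stops.
Total rows emitted: 2.

2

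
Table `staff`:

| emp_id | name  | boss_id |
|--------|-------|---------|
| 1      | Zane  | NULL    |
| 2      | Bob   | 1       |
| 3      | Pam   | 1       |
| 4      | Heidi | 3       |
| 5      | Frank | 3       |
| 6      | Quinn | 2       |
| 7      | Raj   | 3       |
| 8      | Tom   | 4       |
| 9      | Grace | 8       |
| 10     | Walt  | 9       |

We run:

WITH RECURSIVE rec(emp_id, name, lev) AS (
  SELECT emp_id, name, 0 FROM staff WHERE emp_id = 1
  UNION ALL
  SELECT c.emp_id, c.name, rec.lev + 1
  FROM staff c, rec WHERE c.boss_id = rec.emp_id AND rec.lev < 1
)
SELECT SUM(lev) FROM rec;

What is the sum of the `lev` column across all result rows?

2

Base: emp_id=1 (Zane) at lev 0.
Iteration 1: rows with boss_id in {1} -> Bob (id 2, lev 1), Pam (id 3, lev 1).
Iteration 2: lev < 1 fails for all current rows; recursion stops.
SUM(lev) = 0 + 1 + 1 = 2.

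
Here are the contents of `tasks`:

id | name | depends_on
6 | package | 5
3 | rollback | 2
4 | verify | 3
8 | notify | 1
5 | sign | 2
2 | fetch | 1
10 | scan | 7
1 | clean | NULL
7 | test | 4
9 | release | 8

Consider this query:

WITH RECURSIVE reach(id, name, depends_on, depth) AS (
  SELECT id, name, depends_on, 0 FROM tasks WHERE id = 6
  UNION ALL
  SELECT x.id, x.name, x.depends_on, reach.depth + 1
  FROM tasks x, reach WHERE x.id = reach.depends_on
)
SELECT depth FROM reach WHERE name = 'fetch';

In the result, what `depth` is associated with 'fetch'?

Base: id=6 (package), depends_on=5, depth 0.
Iteration 1: join on id=5 -> sign (id 5, depends_on=2, depth 1).
Iteration 2: join on id=2 -> fetch (id 2, depends_on=1, depth 2).
Iteration 3: join on id=1 -> clean (id 1, depends_on=NULL, depth 3).
Iteration 4: depends_on is NULL; no match; recursion stops.

2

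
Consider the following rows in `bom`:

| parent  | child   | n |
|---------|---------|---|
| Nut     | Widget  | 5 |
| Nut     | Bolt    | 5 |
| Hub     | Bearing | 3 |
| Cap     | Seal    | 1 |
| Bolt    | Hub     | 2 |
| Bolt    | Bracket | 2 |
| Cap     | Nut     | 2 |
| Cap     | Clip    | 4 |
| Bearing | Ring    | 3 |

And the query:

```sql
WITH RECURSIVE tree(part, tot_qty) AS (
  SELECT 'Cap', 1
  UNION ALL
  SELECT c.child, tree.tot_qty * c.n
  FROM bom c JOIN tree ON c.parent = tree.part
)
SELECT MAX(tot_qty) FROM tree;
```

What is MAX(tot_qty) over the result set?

180

Base: (Cap, tot_qty=1).
Iteration 1: components of {Cap} -> Clip = 1*4 = 4, Nut = 1*2 = 2, Seal = 1*1 = 1.
Iteration 2: components of {Clip,Nut,Seal} -> Bolt = 2*5 = 10, Widget = 2*5 = 10.
Iteration 3: components of {Bolt,Widget} -> Bracket = 10*2 = 20, Hub = 10*2 = 20.
Iteration 4: components of {Bracket,Hub} -> Bearing = 20*3 = 60.
Iteration 5: components of {Bearing} -> Ring = 60*3 = 180.
Iteration 6: no further components; recursion stops.
tot_qty values: 1, 2, 4, 1, 10, 10, 20, 20, 60, 180; the maximum is 180.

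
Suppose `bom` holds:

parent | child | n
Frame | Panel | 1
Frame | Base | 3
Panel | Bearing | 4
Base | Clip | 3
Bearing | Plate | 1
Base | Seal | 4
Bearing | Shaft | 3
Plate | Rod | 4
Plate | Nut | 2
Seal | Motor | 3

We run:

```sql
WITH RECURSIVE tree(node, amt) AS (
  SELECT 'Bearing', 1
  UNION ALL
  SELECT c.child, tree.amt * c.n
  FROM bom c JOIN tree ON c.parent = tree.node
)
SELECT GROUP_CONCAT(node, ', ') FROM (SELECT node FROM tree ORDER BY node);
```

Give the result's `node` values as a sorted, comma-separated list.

Bearing, Nut, Plate, Rod, Shaft

Base: (Bearing, amt=1).
Iteration 1: components of {Bearing} -> Plate = 1*1 = 1, Shaft = 1*3 = 3.
Iteration 2: components of {Plate,Shaft} -> Nut = 1*2 = 2, Rod = 1*4 = 4.
Iteration 3: no further components; recursion stops.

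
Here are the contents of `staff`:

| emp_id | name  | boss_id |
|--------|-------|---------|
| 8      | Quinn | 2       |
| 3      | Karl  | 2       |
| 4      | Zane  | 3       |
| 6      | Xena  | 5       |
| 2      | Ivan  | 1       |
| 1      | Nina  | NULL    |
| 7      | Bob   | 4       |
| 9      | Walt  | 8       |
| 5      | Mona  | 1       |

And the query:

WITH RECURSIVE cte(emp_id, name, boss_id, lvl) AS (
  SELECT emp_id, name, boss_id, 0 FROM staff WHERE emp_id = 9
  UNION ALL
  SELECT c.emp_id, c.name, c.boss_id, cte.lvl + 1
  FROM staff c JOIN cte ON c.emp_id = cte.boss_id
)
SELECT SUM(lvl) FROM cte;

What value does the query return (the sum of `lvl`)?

6

Base: emp_id=9 (Walt), boss_id=8, lvl 0.
Iteration 1: join on emp_id=8 -> Quinn (id 8, boss_id=2, lvl 1).
Iteration 2: join on emp_id=2 -> Ivan (id 2, boss_id=1, lvl 2).
Iteration 3: join on emp_id=1 -> Nina (id 1, boss_id=NULL, lvl 3).
Iteration 4: boss_id is NULL; no match; recursion stops.
SUM(lvl) = 0 + 1 + 2 + 3 = 6.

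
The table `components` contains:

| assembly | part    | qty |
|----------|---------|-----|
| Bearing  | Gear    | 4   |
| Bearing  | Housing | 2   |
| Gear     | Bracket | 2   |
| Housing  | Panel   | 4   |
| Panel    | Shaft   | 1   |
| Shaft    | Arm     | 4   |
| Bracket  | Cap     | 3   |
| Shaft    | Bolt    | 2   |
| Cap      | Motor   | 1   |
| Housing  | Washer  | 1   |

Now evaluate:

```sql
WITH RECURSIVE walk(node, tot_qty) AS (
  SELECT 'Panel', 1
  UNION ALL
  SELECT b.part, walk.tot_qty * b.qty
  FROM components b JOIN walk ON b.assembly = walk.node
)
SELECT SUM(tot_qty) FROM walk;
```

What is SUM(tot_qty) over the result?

8

Base: (Panel, tot_qty=1).
Iteration 1: components of {Panel} -> Shaft = 1*1 = 1.
Iteration 2: components of {Shaft} -> Arm = 1*4 = 4, Bolt = 1*2 = 2.
Iteration 3: no further components; recursion stops.
SUM(tot_qty) = 1 + 1 + 4 + 2 = 8.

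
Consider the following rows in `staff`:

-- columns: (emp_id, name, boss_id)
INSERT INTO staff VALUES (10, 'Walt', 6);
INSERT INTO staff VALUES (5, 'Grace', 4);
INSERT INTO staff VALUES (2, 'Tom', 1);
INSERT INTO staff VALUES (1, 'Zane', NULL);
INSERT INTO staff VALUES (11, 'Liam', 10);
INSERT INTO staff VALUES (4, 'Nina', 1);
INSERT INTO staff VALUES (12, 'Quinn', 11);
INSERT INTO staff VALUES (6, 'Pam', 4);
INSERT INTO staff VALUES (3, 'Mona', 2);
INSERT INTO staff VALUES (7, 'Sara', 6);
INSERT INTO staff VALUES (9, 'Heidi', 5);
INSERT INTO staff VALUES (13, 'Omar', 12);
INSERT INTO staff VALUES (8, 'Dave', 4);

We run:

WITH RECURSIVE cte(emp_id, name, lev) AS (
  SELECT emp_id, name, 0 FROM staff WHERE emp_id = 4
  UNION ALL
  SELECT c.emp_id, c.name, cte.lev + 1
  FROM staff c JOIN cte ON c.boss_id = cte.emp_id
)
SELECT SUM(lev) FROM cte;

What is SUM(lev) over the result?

Base: emp_id=4 (Nina) at lev 0.
Iteration 1: rows with boss_id in {4} -> Grace (id 5, lev 1), Pam (id 6, lev 1), Dave (id 8, lev 1).
Iteration 2: rows with boss_id in {5,6,8} -> Sara (id 7, lev 2), Heidi (id 9, lev 2), Walt (id 10, lev 2).
Iteration 3: rows with boss_id in {7,9,10} -> Liam (id 11, lev 3).
Iteration 4: rows with boss_id in {11} -> Quinn (id 12, lev 4).
Iteration 5: rows with boss_id in {12} -> Omar (id 13, lev 5).
Iteration 6: no rows with boss_id in {13}; recursion stops.
SUM(lev) = 0 + 1 + 1 + 1 + 2 + 2 + 2 + 3 + 4 + 5 = 21.

21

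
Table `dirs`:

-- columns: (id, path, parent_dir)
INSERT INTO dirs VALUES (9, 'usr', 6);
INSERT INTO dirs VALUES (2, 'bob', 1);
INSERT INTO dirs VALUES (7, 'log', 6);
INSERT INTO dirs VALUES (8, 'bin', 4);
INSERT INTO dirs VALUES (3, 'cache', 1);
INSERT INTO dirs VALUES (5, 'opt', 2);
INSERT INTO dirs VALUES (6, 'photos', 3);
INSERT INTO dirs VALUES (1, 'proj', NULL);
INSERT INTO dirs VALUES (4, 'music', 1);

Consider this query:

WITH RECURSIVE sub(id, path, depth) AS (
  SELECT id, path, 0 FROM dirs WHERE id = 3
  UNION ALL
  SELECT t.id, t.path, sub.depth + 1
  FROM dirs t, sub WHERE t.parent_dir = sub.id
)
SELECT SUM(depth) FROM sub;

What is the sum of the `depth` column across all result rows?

Base: id=3 (cache) at depth 0.
Iteration 1: rows with parent_dir in {3} -> photos (id 6, depth 1).
Iteration 2: rows with parent_dir in {6} -> log (id 7, depth 2), usr (id 9, depth 2).
Iteration 3: no rows with parent_dir in {7,9}; recursion stops.
SUM(depth) = 0 + 1 + 2 + 2 = 5.

5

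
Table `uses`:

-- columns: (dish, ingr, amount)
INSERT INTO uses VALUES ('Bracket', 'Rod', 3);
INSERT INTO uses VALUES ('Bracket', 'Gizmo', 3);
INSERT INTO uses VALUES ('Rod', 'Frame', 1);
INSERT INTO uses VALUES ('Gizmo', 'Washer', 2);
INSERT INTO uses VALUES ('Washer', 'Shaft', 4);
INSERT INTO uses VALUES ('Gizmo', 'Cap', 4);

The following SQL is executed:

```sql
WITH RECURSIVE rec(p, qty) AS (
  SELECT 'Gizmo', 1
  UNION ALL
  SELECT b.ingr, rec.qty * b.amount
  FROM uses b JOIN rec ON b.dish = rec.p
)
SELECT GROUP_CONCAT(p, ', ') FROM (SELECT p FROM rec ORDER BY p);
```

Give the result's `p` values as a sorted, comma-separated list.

Base: (Gizmo, qty=1).
Iteration 1: components of {Gizmo} -> Cap = 1*4 = 4, Washer = 1*2 = 2.
Iteration 2: components of {Cap,Washer} -> Shaft = 2*4 = 8.
Iteration 3: no further components; recursion stops.

Cap, Gizmo, Shaft, Washer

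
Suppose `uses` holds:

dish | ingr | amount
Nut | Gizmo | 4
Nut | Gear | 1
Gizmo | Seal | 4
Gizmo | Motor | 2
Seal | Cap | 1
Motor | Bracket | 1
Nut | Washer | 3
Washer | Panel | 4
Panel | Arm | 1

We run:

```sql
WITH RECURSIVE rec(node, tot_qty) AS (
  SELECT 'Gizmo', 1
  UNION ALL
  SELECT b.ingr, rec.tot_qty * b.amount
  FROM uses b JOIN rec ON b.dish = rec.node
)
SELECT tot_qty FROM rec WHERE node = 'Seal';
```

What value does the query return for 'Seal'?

4

Base: (Gizmo, tot_qty=1).
Iteration 1: components of {Gizmo} -> Motor = 1*2 = 2, Seal = 1*4 = 4.
Iteration 2: components of {Motor,Seal} -> Bracket = 2*1 = 2, Cap = 4*1 = 4.
Iteration 3: no further components; recursion stops.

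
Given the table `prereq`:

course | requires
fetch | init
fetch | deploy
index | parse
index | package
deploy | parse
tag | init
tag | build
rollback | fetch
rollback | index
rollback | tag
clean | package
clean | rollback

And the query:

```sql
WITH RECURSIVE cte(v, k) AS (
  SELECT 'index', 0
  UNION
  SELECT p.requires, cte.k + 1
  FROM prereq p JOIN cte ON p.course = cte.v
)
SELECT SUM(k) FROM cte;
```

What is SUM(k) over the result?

2

Base: (index, k=0).
Iteration 1: edges from {index} -> (package, k=1), (parse, k=1).
Iteration 2: no outgoing edges from {package,parse}; recursion stops.
SUM(k) = 0 + 1 + 1 = 2.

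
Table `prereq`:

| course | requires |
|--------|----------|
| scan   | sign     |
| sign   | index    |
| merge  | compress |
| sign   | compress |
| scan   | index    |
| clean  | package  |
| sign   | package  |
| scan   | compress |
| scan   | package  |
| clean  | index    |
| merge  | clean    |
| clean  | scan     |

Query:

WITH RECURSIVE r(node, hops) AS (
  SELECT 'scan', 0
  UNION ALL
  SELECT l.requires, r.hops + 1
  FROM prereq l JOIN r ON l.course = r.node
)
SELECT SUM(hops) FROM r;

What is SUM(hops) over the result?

10

Base: (scan, hops=0).
Iteration 1: edges from {scan} -> (compress, hops=1), (index, hops=1), (package, hops=1), (sign, hops=1).
Iteration 2: edges from {compress,index,package,sign} -> (compress, hops=2), (index, hops=2), (package, hops=2).
Iteration 3: no outgoing edges from {compress,index,package}; recursion stops.
SUM(hops) = 0 + 1 + 1 + 1 + 1 + 2 + 2 + 2 = 10.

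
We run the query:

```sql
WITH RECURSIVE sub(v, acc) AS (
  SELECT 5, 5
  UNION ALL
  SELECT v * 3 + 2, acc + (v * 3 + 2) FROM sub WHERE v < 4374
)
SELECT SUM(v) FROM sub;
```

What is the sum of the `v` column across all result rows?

Base: v=5, acc=5.
Iteration 1: 5 < 4374 holds -> v = 5 * 3 + 2 = 17, acc = 5 + 17 = 22.
Iteration 2: 17 < 4374 holds -> v = 17 * 3 + 2 = 53, acc = 22 + 53 = 75.
Iteration 3: 53 < 4374 holds -> v = 53 * 3 + 2 = 161, acc = 75 + 161 = 236.
Iteration 4: 161 < 4374 holds -> v = 161 * 3 + 2 = 485, acc = 236 + 485 = 721.
Iteration 5: 485 < 4374 holds -> v = 485 * 3 + 2 = 1457, acc = 721 + 1457 = 2178.
Iteration 6: 1457 < 4374 holds -> v = 1457 * 3 + 2 = 4373, acc = 2178 + 4373 = 6551.
Iteration 7: 4373 < 4374 holds -> v = 4373 * 3 + 2 = 13121, acc = 6551 + 13121 = 19672.
Iteration 8: 13121 < 4374 fails; recursion stops.
SUM(v) = 5 + 17 + 53 + 161 + 485 + 1457 + 4373 + 13121 = 19672.

19672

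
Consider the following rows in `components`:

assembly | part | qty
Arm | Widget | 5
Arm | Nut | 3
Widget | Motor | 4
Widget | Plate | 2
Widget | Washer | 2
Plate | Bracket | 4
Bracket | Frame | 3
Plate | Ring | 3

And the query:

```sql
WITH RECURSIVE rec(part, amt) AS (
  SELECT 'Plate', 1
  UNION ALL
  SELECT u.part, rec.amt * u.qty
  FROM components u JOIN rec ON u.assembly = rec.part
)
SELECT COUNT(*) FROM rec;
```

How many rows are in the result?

4

Base: (Plate, amt=1).
Iteration 1: components of {Plate} -> Bracket = 1*4 = 4, Ring = 1*3 = 3.
Iteration 2: components of {Bracket,Ring} -> Frame = 4*3 = 12.
Iteration 3: no further components; recursion stops.
Total rows emitted: 4.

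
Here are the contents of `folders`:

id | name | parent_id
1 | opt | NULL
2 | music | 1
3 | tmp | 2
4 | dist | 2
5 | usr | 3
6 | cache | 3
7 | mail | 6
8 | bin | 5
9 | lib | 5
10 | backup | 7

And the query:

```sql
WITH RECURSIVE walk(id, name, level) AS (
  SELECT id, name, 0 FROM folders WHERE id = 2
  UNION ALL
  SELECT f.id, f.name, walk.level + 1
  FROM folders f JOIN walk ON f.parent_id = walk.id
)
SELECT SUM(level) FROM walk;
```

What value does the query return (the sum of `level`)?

Base: id=2 (music) at level 0.
Iteration 1: rows with parent_id in {2} -> tmp (id 3, level 1), dist (id 4, level 1).
Iteration 2: rows with parent_id in {3,4} -> usr (id 5, level 2), cache (id 6, level 2).
Iteration 3: rows with parent_id in {5,6} -> mail (id 7, level 3), bin (id 8, level 3), lib (id 9, level 3).
Iteration 4: rows with parent_id in {7,8,9} -> backup (id 10, level 4).
Iteration 5: no rows with parent_id in {10}; recursion stops.
SUM(level) = 0 + 1 + 1 + 2 + 2 + 3 + 3 + 3 + 4 = 19.

19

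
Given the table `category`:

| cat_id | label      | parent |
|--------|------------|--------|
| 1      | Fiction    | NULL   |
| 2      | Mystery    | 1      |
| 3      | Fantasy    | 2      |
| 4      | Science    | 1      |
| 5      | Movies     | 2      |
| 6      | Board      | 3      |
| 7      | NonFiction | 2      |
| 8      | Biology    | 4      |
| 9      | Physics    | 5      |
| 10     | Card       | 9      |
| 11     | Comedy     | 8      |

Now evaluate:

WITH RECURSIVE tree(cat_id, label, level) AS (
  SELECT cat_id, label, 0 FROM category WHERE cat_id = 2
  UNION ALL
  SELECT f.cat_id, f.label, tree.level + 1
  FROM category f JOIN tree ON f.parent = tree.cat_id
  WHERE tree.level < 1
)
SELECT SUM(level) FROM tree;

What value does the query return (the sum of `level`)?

Base: cat_id=2 (Mystery) at level 0.
Iteration 1: rows with parent in {2} -> Fantasy (id 3, level 1), Movies (id 5, level 1), NonFiction (id 7, level 1).
Iteration 2: level < 1 fails for all current rows; recursion stops.
SUM(level) = 0 + 1 + 1 + 1 = 3.

3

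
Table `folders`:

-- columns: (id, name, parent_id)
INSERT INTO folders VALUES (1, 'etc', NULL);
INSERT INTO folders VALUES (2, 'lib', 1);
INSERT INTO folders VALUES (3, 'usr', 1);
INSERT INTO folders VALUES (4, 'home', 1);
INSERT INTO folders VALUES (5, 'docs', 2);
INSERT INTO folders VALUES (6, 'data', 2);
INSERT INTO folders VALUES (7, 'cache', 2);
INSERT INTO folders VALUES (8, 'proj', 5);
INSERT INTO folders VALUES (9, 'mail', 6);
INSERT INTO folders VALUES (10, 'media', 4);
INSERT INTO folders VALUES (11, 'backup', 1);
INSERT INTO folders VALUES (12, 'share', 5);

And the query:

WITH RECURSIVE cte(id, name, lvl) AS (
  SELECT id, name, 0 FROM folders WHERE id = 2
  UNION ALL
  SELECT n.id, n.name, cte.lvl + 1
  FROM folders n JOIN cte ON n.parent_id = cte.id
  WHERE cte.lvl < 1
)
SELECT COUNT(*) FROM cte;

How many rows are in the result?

Base: id=2 (lib) at lvl 0.
Iteration 1: rows with parent_id in {2} -> docs (id 5, lvl 1), data (id 6, lvl 1), cache (id 7, lvl 1).
Iteration 2: lvl < 1 fails for all current rows; recursion stops.
Total rows emitted: 4.

4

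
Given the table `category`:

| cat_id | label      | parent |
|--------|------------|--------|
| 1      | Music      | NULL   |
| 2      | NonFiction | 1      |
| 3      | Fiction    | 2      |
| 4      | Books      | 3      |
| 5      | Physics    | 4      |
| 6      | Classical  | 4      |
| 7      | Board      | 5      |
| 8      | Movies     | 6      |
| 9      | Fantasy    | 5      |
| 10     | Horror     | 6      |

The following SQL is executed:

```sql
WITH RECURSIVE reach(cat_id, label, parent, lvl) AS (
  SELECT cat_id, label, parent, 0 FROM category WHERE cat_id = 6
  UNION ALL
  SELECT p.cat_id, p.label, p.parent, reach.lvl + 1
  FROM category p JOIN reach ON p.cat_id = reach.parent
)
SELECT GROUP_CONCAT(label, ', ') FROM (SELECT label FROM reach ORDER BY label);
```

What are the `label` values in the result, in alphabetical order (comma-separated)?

Base: cat_id=6 (Classical), parent=4, lvl 0.
Iteration 1: join on cat_id=4 -> Books (id 4, parent=3, lvl 1).
Iteration 2: join on cat_id=3 -> Fiction (id 3, parent=2, lvl 2).
Iteration 3: join on cat_id=2 -> NonFiction (id 2, parent=1, lvl 3).
Iteration 4: join on cat_id=1 -> Music (id 1, parent=NULL, lvl 4).
Iteration 5: parent is NULL; no match; recursion stops.

Books, Classical, Fiction, Music, NonFiction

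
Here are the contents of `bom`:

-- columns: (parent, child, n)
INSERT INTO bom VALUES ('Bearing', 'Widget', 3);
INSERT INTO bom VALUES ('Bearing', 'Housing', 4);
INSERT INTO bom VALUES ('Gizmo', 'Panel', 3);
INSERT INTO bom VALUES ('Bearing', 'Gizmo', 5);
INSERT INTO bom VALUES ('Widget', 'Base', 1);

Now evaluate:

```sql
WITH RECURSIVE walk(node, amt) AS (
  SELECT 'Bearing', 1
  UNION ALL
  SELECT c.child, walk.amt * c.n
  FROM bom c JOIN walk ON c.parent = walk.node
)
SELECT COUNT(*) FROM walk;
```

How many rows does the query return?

Base: (Bearing, amt=1).
Iteration 1: components of {Bearing} -> Gizmo = 1*5 = 5, Housing = 1*4 = 4, Widget = 1*3 = 3.
Iteration 2: components of {Gizmo,Housing,Widget} -> Base = 3*1 = 3, Panel = 5*3 = 15.
Iteration 3: no further components; recursion stops.
Total rows emitted: 6.

6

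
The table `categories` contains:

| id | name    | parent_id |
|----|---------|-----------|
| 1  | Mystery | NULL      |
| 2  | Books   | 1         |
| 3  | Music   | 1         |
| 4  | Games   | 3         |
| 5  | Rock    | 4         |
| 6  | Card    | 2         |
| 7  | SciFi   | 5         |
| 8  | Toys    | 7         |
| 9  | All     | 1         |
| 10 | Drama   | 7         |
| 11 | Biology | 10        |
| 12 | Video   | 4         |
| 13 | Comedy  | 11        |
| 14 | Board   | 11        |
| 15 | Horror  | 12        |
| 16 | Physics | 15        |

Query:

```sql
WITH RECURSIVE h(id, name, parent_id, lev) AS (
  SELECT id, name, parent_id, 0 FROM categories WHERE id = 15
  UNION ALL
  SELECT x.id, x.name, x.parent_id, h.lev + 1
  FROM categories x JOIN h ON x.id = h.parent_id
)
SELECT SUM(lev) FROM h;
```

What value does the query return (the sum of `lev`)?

10

Base: id=15 (Horror), parent_id=12, lev 0.
Iteration 1: join on id=12 -> Video (id 12, parent_id=4, lev 1).
Iteration 2: join on id=4 -> Games (id 4, parent_id=3, lev 2).
Iteration 3: join on id=3 -> Music (id 3, parent_id=1, lev 3).
Iteration 4: join on id=1 -> Mystery (id 1, parent_id=NULL, lev 4).
Iteration 5: parent_id is NULL; no match; recursion stops.
SUM(lev) = 0 + 1 + 2 + 3 + 4 = 10.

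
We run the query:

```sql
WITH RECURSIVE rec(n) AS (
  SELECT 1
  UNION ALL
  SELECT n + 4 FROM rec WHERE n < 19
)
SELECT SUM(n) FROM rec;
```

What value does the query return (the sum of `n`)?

66

Base: n=1.
Iteration 1: 1 < 19 holds -> n = 1 + 4 = 5.
Iteration 2: 5 < 19 holds -> n = 5 + 4 = 9.
Iteration 3: 9 < 19 holds -> n = 9 + 4 = 13.
Iteration 4: 13 < 19 holds -> n = 13 + 4 = 17.
Iteration 5: 17 < 19 holds -> n = 17 + 4 = 21.
Iteration 6: 21 < 19 fails; recursion stops.
SUM(n) = 1 + 5 + 9 + 13 + 17 + 21 = 66.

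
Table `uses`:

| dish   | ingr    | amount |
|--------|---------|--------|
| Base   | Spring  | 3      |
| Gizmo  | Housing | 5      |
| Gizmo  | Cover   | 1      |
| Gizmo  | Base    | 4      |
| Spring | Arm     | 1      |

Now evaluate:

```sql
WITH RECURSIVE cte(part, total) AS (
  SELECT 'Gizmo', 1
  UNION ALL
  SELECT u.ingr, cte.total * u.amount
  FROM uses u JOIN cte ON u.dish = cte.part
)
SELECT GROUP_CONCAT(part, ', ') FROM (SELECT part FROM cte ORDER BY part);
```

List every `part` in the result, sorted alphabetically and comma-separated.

Arm, Base, Cover, Gizmo, Housing, Spring

Base: (Gizmo, total=1).
Iteration 1: components of {Gizmo} -> Base = 1*4 = 4, Cover = 1*1 = 1, Housing = 1*5 = 5.
Iteration 2: components of {Base,Cover,Housing} -> Spring = 4*3 = 12.
Iteration 3: components of {Spring} -> Arm = 12*1 = 12.
Iteration 4: no further components; recursion stops.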